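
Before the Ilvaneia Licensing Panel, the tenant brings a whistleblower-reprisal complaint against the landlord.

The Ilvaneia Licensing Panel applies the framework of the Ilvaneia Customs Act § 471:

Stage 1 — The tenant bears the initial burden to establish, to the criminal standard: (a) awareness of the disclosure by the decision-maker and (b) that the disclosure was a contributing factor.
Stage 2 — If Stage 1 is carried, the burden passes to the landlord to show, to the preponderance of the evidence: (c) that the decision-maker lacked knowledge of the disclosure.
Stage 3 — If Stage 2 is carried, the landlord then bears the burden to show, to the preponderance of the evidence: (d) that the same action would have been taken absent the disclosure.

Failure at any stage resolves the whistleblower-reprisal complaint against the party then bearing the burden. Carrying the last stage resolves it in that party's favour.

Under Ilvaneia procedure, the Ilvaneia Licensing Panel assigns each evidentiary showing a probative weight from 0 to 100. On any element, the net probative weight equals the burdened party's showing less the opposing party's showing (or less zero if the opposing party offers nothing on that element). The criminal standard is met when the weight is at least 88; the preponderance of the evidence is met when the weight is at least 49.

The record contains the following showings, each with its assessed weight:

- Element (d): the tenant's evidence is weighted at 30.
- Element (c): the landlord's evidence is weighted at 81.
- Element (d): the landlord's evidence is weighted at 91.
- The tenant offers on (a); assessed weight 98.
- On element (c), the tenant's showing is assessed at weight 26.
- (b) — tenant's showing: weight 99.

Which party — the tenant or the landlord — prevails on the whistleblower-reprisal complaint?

landlord

At Stage 1 the tenant must meet the criminal standard (weight is at least 88): on (a) the weight is 98, ≥ 88, so (a) meets the standard; on (b) the weight is 99, ≥ 88, so (b) meets the standard.
  Stage 1 is satisfied; the onus moves to the landlord.
At Stage 2 the landlord must meet the preponderance of the evidence (weight is at least 49): on (c) the weight is 81 less the opposing 26 gives net 55, which does reach 49, so (c) meets the standard.
  Stage 2 carried; the burden remains with the landlord.
At Stage 3 the landlord must meet the preponderance of the evidence (weight is at least 49): on (d) the weight is 91 less the opposing 30 gives net 61, ≥ 49, so (d) meets the standard.
  Stage 3 carried; the final stage is satisfied.
With every stage satisfied, the landlord prevails.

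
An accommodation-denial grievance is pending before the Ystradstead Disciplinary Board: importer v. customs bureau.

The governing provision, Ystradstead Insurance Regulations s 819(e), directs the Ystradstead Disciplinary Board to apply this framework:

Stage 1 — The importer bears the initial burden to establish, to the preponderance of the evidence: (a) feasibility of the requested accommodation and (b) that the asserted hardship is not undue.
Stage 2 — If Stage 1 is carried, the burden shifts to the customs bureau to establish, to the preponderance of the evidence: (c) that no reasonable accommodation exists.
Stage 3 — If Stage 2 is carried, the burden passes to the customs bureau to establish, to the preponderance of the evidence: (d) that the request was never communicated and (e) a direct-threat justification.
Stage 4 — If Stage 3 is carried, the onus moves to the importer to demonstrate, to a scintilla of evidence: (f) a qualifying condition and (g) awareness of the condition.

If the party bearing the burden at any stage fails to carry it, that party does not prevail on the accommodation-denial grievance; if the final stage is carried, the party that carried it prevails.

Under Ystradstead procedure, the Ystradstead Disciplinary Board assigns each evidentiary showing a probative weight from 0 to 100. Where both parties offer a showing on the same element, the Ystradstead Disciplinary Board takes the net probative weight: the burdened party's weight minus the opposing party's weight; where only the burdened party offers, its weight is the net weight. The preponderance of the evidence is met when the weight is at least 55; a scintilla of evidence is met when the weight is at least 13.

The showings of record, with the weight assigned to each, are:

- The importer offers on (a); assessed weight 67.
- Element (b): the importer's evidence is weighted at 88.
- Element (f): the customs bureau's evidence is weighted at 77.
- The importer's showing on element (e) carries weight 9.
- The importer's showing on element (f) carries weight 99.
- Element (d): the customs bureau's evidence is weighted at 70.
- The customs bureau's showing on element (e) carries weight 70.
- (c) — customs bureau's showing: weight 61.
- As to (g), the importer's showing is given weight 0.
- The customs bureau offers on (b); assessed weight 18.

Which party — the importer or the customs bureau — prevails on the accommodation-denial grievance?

customs bureau

At Stage 1 the importer must meet the preponderance of the evidence (weight is at least 55): on (a) the weight is 67, which does reach 55, so (a) meets the standard; on (b) the weight is 88 less the opposing 18 gives net 70, which does reach 55, so (b) meets the standard.
  The importer carries Stage 1; the customs bureau now bears the burden.
At Stage 2 the customs bureau must meet the preponderance of the evidence (weight is at least 55): on (c) the weight is 61, which does reach 55, so (c) meets the standard.
  Stage 2 is satisfied; the customs bureau continues to bear the burden.
At Stage 3 the customs bureau must meet the preponderance of the evidence (weight is at least 55): on (d) the weight is 70, which does reach 55, so (d) meets the standard; on (e) the weight is 70 less the opposing 9 gives net 61, ≥ 55, so (e) meets the standard.
  All elements met. The burden passes to the importer.
At Stage 4 the importer must meet a scintilla of evidence (weight is at least 13): on (f) the weight is 99 less the opposing 77 gives net 22, which does reach 13, so (f) meets the standard; on (g) the weight is 0, which does not reach 13, so (g) does not meet the standard.
  Not every element is met, so the importer fails to carry Stage 4.
The customs bureau prevails.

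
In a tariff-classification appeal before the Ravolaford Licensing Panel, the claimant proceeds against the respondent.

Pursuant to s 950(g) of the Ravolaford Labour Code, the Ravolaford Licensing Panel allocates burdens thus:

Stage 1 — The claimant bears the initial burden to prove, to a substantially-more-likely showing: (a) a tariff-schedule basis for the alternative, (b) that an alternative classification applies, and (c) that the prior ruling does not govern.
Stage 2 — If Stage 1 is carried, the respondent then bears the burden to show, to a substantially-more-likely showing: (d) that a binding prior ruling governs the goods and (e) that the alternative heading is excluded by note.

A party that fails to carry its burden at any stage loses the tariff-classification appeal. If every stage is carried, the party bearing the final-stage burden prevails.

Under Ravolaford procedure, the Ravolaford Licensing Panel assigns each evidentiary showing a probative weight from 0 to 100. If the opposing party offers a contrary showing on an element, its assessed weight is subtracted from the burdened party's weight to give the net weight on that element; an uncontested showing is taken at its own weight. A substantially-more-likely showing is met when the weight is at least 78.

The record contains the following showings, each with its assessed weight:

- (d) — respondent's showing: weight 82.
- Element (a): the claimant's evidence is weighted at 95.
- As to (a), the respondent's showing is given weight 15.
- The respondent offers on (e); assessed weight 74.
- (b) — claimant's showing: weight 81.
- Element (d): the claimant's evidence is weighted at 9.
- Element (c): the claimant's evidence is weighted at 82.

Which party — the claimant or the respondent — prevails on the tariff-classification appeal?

claimant

Stage 1 (claimant, a substantially-more-likely showing, weight is at least 78): (a) net 95−15=80 ≥ 78 — meets; (b) 81 ≥ 78 — meets; (c) 82 ≥ 78 — meets.
  The claimant carries Stage 1; the respondent now bears the burden.
Stage 2 (respondent, a substantially-more-likely showing, weight is at least 78): (d) net 82−9=73 < 78 — fails; (e) 74 < 78 — fails.
  The respondent does not carry Stage 2.
So the claimant prevails.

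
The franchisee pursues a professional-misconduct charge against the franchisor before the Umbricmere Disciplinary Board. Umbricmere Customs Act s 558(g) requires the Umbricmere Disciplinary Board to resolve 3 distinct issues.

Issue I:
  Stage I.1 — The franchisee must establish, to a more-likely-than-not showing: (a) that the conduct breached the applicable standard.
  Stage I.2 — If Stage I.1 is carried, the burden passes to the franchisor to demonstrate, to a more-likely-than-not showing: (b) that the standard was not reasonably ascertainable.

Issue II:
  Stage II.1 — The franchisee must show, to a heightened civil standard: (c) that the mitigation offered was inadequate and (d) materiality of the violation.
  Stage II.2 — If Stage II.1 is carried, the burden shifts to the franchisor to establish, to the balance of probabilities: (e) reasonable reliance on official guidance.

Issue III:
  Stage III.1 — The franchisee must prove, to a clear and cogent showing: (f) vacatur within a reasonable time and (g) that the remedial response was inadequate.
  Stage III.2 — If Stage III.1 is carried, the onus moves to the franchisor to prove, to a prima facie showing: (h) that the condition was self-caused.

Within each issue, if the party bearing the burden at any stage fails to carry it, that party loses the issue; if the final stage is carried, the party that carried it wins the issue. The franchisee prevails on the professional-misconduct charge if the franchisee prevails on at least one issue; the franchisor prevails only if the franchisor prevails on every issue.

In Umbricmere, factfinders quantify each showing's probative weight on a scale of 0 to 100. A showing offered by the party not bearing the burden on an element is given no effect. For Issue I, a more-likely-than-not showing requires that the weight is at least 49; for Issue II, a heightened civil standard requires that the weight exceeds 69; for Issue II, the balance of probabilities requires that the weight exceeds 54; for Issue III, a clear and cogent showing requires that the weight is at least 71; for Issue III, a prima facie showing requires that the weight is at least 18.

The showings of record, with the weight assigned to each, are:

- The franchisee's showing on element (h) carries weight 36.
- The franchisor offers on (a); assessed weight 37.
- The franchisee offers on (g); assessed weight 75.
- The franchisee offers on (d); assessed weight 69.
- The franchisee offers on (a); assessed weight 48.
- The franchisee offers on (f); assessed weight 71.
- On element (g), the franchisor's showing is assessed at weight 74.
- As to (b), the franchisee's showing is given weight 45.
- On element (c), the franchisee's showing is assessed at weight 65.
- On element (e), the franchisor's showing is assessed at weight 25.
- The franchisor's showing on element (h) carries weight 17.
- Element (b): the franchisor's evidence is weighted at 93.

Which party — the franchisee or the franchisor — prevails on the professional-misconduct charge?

franchisee

— Issue I —
At Stage I.1 the franchisee must meet a more-likely-than-not showing (weight is at least 49): on (a) the weight is 48 (the franchisor's 37 is given no effect), < 49, so (a) does not meet the standard.
  The franchisee does not carry Stage I.1.
The franchisor prevails on this issue.
— Issue II —
Stage II.1 (franchisee, a heightened civil standard, weight exceeds 69): (c) 65 ≤ 69 — fails; (d) 69 ≤ 69 — fails.
  Not every element is met, so the franchisee fails to carry Stage II.1.
The franchisor prevails on this issue.
— Issue III —
At Stage III.1 the franchisee must meet a clear and cogent showing (weight is at least 71): on (f) the weight is 71, ≥ 71, so (f) meets the standard; on (g) the weight is 75 (the franchisor's 74 is given no effect), which does reach 71, so (g) meets the standard.
  Stage III.1 carried; the burden shifts to the franchisor.
At Stage III.2 the franchisor must meet a prima facie showing (weight is at least 18): on (h) the weight is 17 (the franchisee's 36 is given no effect), < 18, so (h) does not meet the standard.
  Not every element is met, so the franchisor fails to carry Stage III.2.
So the franchisee prevails on this issue.
Per-issue: Issue I → franchisor; Issue II → franchisor; Issue III → franchisee. The franchisee must prevail on at least one issue; overall, the franchisee prevails.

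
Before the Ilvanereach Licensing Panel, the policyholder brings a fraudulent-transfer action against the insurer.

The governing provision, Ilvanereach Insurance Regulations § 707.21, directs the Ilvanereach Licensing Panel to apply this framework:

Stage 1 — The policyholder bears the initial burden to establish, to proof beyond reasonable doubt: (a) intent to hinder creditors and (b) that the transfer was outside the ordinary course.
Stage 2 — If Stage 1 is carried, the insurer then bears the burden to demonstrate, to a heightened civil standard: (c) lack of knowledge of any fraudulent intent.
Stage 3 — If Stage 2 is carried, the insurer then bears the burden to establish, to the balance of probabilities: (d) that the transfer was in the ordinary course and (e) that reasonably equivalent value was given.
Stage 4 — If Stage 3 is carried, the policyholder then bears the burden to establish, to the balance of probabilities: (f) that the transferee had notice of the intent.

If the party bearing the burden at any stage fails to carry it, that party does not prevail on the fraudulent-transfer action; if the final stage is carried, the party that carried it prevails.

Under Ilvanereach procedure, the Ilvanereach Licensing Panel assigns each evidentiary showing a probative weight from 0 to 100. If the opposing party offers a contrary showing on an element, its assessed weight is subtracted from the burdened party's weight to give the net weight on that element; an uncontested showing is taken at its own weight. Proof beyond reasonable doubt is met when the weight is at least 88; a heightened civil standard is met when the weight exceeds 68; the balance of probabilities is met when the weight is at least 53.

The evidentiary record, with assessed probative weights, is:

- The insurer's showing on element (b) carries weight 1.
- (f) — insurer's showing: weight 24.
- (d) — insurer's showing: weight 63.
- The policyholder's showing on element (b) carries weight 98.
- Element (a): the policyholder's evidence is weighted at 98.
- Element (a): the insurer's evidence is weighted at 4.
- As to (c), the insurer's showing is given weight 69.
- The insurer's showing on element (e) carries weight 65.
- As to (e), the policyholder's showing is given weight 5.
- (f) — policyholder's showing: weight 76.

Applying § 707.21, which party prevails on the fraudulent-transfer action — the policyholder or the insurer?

insurer

At Stage 1 the policyholder must meet proof beyond reasonable doubt (weight is at least 88): on (a) the weight is 98 less the opposing 4 gives net 94, ≥ 88, so (a) meets the standard; on (b) the weight is 98 less the opposing 1 gives net 97, ≥ 88, so (b) meets the standard.
  Stage 1 is satisfied; the onus moves to the insurer.
At Stage 2 the insurer must meet a heightened civil standard (weight exceeds 68): on (c) the weight is 69, > 68, so (c) meets the standard.
  Stage 2 carried; the burden remains with the insurer.
At Stage 3 the insurer must meet the balance of probabilities (weight is at least 53): on (d) the weight is 63, which does reach 53, so (d) meets the standard; on (e) the weight is 65 less the opposing 5 gives net 60, which does reach 53, so (e) meets the standard.
  Stage 3 carried; the burden shifts to the policyholder.
At Stage 4 the policyholder must meet the balance of probabilities (weight is at least 53): on (f) the weight is 76 less the opposing 24 gives net 52, which does not reach 53, so (f) does not meet the standard.
  The policyholder does not carry Stage 4.
The analysis ends at Stage 4; the insurer prevails.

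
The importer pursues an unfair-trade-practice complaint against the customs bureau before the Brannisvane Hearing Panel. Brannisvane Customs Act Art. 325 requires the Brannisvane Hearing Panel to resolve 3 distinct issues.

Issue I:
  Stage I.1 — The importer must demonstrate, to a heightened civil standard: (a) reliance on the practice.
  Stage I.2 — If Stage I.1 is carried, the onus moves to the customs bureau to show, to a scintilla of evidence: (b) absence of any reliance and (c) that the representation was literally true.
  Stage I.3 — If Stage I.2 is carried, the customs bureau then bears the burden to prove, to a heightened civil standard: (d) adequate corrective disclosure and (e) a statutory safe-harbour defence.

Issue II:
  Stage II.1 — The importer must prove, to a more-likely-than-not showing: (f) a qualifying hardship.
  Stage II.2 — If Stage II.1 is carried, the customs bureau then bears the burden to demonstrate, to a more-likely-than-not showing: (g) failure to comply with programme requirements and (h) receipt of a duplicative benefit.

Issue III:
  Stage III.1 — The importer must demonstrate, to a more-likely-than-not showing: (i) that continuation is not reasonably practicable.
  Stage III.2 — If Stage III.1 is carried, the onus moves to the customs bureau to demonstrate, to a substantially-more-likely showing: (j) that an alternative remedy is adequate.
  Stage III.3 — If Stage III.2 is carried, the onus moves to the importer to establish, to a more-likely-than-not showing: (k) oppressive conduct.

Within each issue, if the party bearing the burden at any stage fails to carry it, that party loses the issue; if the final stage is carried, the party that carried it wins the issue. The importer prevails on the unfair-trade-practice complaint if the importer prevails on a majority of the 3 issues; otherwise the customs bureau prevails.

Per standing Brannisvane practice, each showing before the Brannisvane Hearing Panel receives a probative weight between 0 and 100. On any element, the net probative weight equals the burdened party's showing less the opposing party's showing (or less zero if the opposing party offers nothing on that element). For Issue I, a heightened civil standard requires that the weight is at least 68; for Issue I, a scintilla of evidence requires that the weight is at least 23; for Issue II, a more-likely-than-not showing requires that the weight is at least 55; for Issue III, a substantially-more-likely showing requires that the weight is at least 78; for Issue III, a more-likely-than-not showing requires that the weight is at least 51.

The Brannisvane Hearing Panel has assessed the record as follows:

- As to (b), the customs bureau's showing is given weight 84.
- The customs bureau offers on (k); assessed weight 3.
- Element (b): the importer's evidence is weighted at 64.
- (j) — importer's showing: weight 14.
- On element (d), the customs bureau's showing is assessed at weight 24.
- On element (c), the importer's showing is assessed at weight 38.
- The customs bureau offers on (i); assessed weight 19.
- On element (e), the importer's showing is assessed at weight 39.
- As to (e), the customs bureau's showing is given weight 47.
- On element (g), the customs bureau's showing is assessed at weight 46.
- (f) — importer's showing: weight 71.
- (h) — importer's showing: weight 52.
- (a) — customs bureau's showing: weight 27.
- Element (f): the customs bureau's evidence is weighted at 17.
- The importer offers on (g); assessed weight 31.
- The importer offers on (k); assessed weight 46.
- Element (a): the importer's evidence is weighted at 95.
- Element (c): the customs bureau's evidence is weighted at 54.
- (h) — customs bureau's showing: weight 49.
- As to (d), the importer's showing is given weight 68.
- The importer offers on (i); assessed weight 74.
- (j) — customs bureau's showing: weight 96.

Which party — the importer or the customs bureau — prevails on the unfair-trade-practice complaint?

— Issue I —
Stage I.1 (importer, a heightened civil standard, weight is at least 68): (a) net 95−27=68 ≥ 68 — meets.
  The importer carries Stage I.1; the customs bureau now bears the burden.
Stage I.2 (customs bureau, a scintilla of evidence, weight is at least 23): (b) net 84−64=20 < 23 — fails; (c) net 54−38=16 < 23 — fails.
  Not every element is met, so the customs bureau fails to carry Stage I.2.
The importer prevails on this issue.
— Issue II —
Stage II.1 (importer, a more-likely-than-not showing, weight is at least 55): (f) net 71−17=54 < 55 — fails.
  Not every element is met, so the importer fails to carry Stage II.1.
The analysis ends at Stage II.1; the customs bureau prevails on this issue.
— Issue III —
Stage III.1 (importer, a more-likely-than-not showing, weight is at least 51): (i) net 74−19=55 ≥ 51 — meets.
  The importer carries Stage III.1; the customs bureau now bears the burden.
Stage III.2 (customs bureau, a substantially-more-likely showing, weight is at least 78): (j) net 96−14=82 ≥ 78 — meets.
  The customs bureau carries Stage III.2; the importer now bears the burden.
Stage III.3 (importer, a more-likely-than-not showing, weight is at least 51): (k) net 46−3=43 < 51 — fails.
  The importer does not carry Stage III.3.
The analysis ends at Stage III.3; the customs bureau prevails on this issue.
Per-issue: Issue I → importer; Issue II → customs bureau; Issue III → customs bureau. The importer must prevail on a majority of issues; overall, the customs bureau prevails.

customs bureau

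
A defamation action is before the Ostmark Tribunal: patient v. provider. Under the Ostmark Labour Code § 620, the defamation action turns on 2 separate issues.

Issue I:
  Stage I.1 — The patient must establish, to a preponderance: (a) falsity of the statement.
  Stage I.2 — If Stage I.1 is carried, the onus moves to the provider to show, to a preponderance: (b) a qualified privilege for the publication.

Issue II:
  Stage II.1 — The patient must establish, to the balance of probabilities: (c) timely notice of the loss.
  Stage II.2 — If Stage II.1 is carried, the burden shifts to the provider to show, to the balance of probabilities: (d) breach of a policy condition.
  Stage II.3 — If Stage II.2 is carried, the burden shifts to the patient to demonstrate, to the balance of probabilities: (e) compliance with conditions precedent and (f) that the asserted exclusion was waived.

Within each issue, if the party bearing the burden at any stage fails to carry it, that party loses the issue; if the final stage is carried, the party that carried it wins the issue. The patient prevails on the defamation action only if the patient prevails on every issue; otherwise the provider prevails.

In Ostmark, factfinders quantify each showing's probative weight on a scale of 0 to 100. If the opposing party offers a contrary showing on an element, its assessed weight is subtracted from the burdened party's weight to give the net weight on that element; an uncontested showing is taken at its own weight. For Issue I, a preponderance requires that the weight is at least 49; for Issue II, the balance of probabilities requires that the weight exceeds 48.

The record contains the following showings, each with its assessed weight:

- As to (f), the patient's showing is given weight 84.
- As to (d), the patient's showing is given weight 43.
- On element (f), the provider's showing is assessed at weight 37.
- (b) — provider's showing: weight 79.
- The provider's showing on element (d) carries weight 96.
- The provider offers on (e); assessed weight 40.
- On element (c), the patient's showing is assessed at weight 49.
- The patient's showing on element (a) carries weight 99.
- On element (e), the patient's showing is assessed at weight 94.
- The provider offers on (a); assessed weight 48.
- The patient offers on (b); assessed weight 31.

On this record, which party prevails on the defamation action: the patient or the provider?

provider

— Issue I —
Stage I.1 (patient, a preponderance, weight is at least 49): (a) net 99−48=51 ≥ 49 — meets.
  All elements met. The burden passes to the provider.
Stage I.2 (provider, a preponderance, weight is at least 49): (b) net 79−31=48 < 49 — fails.
  Not every element is met, so the provider fails to carry Stage I.2.
So the patient prevails on this issue.
— Issue II —
Stage II.1 — burden on patient; standard: the balance of probabilities (weight exceeds 48).
    (c): 49 > 48 [met]
  All elements met. The burden passes to the provider.
Stage II.2 — burden on provider; standard: the balance of probabilities (weight exceeds 48).
    (d): 96 − 43 = 53 > 48 [met]
  All elements met. The burden passes to the patient.
Stage II.3 — burden on patient; standard: the balance of probabilities (weight exceeds 48).
    (e): 94 − 40 = 54 > 48 [met]
    (f): 84 − 37 = 47 ≤ 48 [not met]
  The patient does not carry Stage II.3.
The analysis ends at Stage II.3; the provider prevails on this issue.
Per-issue: Issue I → patient; Issue II → provider. The patient must prevail on every issue; overall, the provider prevails.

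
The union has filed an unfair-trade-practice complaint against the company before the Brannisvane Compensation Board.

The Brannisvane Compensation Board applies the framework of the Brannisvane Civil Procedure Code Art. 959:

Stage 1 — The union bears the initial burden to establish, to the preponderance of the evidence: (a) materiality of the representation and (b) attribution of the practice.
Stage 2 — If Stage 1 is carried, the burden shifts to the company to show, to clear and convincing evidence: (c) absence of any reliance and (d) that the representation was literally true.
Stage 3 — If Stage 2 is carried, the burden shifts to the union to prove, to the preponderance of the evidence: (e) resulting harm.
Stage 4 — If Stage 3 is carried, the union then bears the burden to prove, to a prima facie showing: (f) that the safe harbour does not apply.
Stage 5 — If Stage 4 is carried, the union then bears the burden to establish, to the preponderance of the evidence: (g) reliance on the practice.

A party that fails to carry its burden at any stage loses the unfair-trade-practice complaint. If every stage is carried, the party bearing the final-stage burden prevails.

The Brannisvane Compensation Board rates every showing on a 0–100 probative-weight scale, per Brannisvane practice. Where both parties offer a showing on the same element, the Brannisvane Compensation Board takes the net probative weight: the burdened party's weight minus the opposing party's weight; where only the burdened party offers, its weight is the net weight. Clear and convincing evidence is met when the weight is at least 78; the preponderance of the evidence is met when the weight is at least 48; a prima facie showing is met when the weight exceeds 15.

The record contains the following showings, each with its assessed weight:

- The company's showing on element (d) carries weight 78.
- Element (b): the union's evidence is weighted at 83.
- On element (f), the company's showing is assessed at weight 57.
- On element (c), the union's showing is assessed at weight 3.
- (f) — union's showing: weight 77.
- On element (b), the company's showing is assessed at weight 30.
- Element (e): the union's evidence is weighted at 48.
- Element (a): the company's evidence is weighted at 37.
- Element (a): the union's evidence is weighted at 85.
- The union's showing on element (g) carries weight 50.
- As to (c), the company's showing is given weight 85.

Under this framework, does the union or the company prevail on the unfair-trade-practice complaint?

Stage 1 — burden on union; standard: the preponderance of the evidence (weight is at least 48).
    (a): 85 − 37 = 48 ≥ 48 [met]
    (b): 83 − 30 = 53 ≥ 48 [met]
  The union carries Stage 1; the company now bears the burden.
Stage 2 — burden on company; standard: clear and convincing evidence (weight is at least 78).
    (c): 85 − 3 = 82 ≥ 78 [met]
    (d): 78 ≥ 78 [met]
  All elements met. The burden passes to the union.
Stage 3 — burden on union; standard: the preponderance of the evidence (weight is at least 48).
    (e): 48 ≥ 48 [met]
  Stage 3 is satisfied; the union continues to bear the burden.
Stage 4 — burden on union; standard: a prima facie showing (weight exceeds 15).
    (f): 77 − 57 = 20 > 15 [met]
  Stage 4 is satisfied; the union continues to bear the burden.
Stage 5 — burden on union; standard: the preponderance of the evidence (weight is at least 48).
    (g): 50 ≥ 48 [met]
  The union carries the last stage.
All stages carried — the union prevails.

union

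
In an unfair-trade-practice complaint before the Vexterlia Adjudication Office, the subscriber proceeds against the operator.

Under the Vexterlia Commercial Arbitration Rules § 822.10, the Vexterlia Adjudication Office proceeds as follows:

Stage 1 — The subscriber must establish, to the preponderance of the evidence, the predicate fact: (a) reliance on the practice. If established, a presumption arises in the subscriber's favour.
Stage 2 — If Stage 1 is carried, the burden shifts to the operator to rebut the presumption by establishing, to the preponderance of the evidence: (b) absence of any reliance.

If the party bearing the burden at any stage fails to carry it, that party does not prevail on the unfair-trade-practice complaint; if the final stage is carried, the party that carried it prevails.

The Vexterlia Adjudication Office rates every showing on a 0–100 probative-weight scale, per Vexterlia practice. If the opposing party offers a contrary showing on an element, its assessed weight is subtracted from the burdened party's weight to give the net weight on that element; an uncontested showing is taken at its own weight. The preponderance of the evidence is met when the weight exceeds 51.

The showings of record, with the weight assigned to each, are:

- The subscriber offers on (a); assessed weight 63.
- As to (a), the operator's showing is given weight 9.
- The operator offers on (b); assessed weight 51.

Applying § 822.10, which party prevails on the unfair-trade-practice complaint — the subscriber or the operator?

Stage 1 — burden on subscriber; standard: the preponderance of the evidence (weight exceeds 51).
    (a): 63 − 9 = 54 > 51 [met]
  All elements met. The burden passes to the operator.
Stage 2 — burden on operator; standard: the preponderance of the evidence (weight exceeds 51).
    (b): 51 ≤ 51 [not met]
  The operator does not carry Stage 2.
The subscriber prevails.

subscriber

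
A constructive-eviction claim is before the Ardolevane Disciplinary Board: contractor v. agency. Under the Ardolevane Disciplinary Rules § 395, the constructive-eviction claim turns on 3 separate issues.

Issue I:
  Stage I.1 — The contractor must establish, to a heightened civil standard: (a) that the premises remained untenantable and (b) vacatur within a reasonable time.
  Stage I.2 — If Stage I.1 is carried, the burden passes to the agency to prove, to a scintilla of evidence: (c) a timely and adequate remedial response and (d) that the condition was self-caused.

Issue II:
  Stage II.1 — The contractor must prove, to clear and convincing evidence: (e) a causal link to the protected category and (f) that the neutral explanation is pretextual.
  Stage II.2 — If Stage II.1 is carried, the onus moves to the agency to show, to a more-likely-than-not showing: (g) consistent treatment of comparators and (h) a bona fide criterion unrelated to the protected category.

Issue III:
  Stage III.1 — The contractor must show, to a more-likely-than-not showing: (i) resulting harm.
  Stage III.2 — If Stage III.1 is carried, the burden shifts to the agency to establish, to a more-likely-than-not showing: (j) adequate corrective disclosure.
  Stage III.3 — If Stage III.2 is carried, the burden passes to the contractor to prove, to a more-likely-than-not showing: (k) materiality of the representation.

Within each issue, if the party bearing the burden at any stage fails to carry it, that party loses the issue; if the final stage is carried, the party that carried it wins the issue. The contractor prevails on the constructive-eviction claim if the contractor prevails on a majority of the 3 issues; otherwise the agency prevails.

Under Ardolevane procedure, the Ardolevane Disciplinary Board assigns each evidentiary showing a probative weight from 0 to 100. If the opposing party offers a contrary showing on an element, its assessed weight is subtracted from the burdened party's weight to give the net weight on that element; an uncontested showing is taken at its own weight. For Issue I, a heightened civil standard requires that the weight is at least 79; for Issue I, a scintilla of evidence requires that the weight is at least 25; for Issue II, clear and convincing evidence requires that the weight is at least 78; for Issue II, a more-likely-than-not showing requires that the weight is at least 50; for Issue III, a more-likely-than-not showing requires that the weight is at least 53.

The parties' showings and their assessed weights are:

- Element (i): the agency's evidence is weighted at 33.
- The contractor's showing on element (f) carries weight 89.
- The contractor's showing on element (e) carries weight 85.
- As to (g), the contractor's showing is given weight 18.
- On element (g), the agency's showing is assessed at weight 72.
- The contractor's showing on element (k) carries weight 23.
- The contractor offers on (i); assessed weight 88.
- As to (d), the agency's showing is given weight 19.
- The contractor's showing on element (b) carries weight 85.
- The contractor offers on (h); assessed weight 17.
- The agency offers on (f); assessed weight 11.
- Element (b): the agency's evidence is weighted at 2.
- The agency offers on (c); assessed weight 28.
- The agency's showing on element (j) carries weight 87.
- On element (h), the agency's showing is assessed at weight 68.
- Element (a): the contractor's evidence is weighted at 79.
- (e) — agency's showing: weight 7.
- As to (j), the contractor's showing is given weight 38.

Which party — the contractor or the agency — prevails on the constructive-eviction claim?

contractor

— Issue I —
Stage I.1 — burden on contractor; standard: a heightened civil standard (weight is at least 79).
    (a): 79 ≥ 79 [met]
    (b): 85 − 2 = 83 ≥ 79 [met]
  All elements met. The burden passes to the agency.
Stage I.2 — burden on agency; standard: a scintilla of evidence (weight is at least 25).
    (c): 28 ≥ 25 [met]
    (d): 19 < 25 [not met]
  Not every element is met, so the agency fails to carry Stage I.2.
The analysis ends at Stage I.2; the contractor prevails on this issue.
— Issue II —
At Stage II.1 the contractor must meet clear and convincing evidence (weight is at least 78): on (e) the weight is 85 less the opposing 7 gives net 78, which does reach 78, so (e) meets the standard; on (f) the weight is 89 less the opposing 11 gives net 78, which does reach 78, so (f) meets the standard.
  Stage II.1 is satisfied; the onus moves to the agency.
At Stage II.2 the agency must meet a more-likely-than-not showing (weight is at least 50): on (g) the weight is 72 less the opposing 18 gives net 54, ≥ 50, so (g) meets the standard; on (h) the weight is 68 less the opposing 17 gives net 51, ≥ 50, so (h) meets the standard.
  All elements met at the final stage.
All stages carried — the agency prevails on this issue.
— Issue III —
Stage III.1 — burden on contractor; standard: a more-likely-than-not showing (weight is at least 53).
    (i): 88 − 33 = 55 ≥ 53 [met]
  Stage III.1 carried; the burden shifts to the agency.
Stage III.2 — burden on agency; standard: a more-likely-than-not showing (weight is at least 53).
    (j): 87 − 38 = 49 < 53 [not met]
  Not every element is met, so the agency fails to carry Stage III.2.
So the contractor prevails on this issue.
Per-issue: Issue I → contractor; Issue II → agency; Issue III → contractor. The contractor must prevail on a majority of issues; overall, the contractor prevails.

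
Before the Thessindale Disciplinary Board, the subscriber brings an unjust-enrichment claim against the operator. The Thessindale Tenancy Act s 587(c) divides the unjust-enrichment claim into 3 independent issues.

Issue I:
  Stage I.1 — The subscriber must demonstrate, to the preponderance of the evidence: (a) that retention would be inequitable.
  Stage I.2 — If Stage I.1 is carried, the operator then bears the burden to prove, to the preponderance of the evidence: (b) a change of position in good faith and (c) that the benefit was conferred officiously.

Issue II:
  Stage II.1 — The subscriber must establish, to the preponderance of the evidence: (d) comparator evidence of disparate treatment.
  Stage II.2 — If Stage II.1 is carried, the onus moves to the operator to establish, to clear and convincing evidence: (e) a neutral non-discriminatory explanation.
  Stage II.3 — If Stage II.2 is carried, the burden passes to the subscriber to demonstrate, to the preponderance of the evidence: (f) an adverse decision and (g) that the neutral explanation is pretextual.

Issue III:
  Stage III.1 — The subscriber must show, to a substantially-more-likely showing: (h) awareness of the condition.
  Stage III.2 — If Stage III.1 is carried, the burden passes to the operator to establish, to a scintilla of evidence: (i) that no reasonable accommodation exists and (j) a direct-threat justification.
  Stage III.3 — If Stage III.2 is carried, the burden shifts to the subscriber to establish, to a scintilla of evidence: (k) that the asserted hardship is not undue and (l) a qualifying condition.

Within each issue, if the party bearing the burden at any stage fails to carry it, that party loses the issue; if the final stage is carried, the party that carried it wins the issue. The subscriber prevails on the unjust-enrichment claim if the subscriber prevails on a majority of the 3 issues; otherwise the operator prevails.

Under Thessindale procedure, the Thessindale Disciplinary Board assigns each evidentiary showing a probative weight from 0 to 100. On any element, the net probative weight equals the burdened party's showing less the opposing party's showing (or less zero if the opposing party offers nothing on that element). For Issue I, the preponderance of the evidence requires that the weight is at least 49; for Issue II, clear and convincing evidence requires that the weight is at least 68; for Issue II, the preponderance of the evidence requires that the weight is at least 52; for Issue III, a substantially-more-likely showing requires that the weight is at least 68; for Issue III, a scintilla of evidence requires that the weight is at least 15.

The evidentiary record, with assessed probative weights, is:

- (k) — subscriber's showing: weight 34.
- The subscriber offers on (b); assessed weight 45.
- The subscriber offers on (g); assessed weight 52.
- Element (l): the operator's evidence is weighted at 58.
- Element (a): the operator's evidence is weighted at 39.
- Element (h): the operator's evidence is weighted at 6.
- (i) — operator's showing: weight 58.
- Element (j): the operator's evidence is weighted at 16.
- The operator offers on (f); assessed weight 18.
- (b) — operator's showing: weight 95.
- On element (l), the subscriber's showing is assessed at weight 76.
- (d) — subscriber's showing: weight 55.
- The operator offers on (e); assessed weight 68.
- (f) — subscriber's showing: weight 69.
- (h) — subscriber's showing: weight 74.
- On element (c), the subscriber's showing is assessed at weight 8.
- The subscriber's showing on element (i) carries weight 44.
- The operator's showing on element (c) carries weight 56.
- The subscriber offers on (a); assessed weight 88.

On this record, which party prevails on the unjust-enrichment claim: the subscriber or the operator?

subscriber

— Issue I —
Stage I.1 — burden on subscriber; standard: the preponderance of the evidence (weight is at least 49).
    (a): 88 − 39 = 49 ≥ 49 [met]
  Stage I.1 is satisfied; the onus moves to the operator.
Stage I.2 — burden on operator; standard: the preponderance of the evidence (weight is at least 49).
    (b): 95 − 45 = 50 ≥ 49 [met]
    (c): 56 − 8 = 48 < 49 [not met]
  Not every element is met, so the operator fails to carry Stage I.2.
The analysis ends at Stage I.2; the subscriber prevails on this issue.
— Issue II —
At Stage II.1 the subscriber must meet the preponderance of the evidence (weight is at least 52): on (d) the weight is 55, which does reach 52, so (d) meets the standard.
  Stage II.1 is satisfied; the onus moves to the operator.
At Stage II.2 the operator must meet clear and convincing evidence (weight is at least 68): on (e) the weight is 68, ≥ 68, so (e) meets the standard.
  Stage II.2 is satisfied; the onus moves to the subscriber.
At Stage II.3 the subscriber must meet the preponderance of the evidence (weight is at least 52): on (f) the weight is 69 less the opposing 18 gives net 51, < 52, so (f) does not meet the standard; on (g) the weight is 52, ≥ 52, so (g) meets the standard.
  Stage II.3 not carried; the subscriber fails its burden.
The operator prevails on this issue.
— Issue III —
At Stage III.1 the subscriber must meet a substantially-more-likely showing (weight is at least 68): on (h) the weight is 74 less the opposing 6 gives net 68, which does reach 68, so (h) meets the standard.
  The subscriber carries Stage III.1; the operator now bears the burden.
At Stage III.2 the operator must meet a scintilla of evidence (weight is at least 15): on (i) the weight is 58 less the opposing 44 gives net 14, which does not reach 15, so (i) does not meet the standard; on (j) the weight is 16, which does reach 15, so (j) meets the standard.
  The operator does not carry Stage III.2.
The analysis ends at Stage III.2; the subscriber prevails on this issue.
Per-issue: Issue I → subscriber; Issue II → operator; Issue III → subscriber. The subscriber must prevail on a majority of issues; overall, the subscriber prevails.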